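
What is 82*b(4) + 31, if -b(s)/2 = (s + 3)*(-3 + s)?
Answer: -1117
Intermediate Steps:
b(s) = -2*(-3 + s)*(3 + s) (b(s) = -2*(s + 3)*(-3 + s) = -2*(3 + s)*(-3 + s) = -2*(-3 + s)*(3 + s))
82*b(4) + 31 = 82*(18 - 2*4**2) + 31 = 82*(18 - 2*16) + 31 = 82*(18 - 32) + 31 = 82*(-14) + 31 = -1148 + 31 = -1117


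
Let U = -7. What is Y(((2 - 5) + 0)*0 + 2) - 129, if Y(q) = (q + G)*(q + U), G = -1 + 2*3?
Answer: -164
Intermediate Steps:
G = 5 (G = -1 + 6 = 5)
Y(q) = (-7 + q)*(5 + q) (Y(q) = (q + 5)*(q - 7) = (5 + q)*(-7 + q) = (-7 + q)*(5 + q))
Y(((2 - 5) + 0)*0 + 2) - 129 = (-35 + (((2 - 5) + 0)*0 + 2)² - 2*(((2 - 5) + 0)*0 + 2)) - 129 = (-35 + ((-3 + 0)*0 + 2)² - 2*((-3 + 0)*0 + 2)) - 129 = (-35 + (-3*0 + 2)² - 2*(-3*0 + 2)) - 129 = (-35 + (0 + 2)² - 2*(0 + 2)) - 129 = (-35 + 2² - 2*2) - 129 = (-35 + 4 - 4) - 129 = -35 - 129 = -164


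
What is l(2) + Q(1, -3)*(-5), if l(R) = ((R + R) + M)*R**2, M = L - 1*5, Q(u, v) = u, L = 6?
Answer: 15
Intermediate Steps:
M = 1 (M = 6 - 1*5 = 6 - 5 = 1)
l(R) = R**2*(1 + 2*R) (l(R) = ((R + R) + 1)*R**2 = (2*R + 1)*R**2 = (1 + 2*R)*R**2 = R**2*(1 + 2*R))
l(2) + Q(1, -3)*(-5) = 2**2*(1 + 2*2) + 1*(-5) = 4*(1 + 4) - 5 = 4*5 - 5 = 20 - 5 = 15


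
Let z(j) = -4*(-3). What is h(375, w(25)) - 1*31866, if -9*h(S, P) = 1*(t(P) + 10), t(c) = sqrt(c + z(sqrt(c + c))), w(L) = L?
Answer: -286804/9 - sqrt(37)/9 ≈ -31868.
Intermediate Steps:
z(j) = 12
t(c) = sqrt(12 + c) (t(c) = sqrt(c + 12) = sqrt(12 + c))
h(S, P) = -10/9 - sqrt(12 + P)/9 (h(S, P) = -(sqrt(12 + P) + 10)/9 = -(10 + sqrt(12 + P))/9 = -10/9 - sqrt(12 + P)/9)
h(375, w(25)) - 1*31866 = (-10/9 - sqrt(12 + 25)/9) - 1*31866 = (-10/9 - sqrt(37)/9) - 31866 = -286804/9 - sqrt(37)/9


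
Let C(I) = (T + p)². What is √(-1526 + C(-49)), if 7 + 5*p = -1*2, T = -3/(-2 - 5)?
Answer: I*√1867046/35 ≈ 39.04*I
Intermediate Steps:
T = 3/7 (T = -3/(-7) = -⅐*(-3) = 3/7 ≈ 0.42857)
p = -9/5 (p = -7/5 + (-1*2)/5 = -7/5 + (⅕)*(-2) = -7/5 - ⅖ = -9/5 ≈ -1.8000)
C(I) = 2304/1225 (C(I) = (3/7 - 9/5)² = (-48/35)² = 2304/1225)
√(-1526 + C(-49)) = √(-1526 + 2304/1225) = √(-1867046/1225) = I*√1867046/35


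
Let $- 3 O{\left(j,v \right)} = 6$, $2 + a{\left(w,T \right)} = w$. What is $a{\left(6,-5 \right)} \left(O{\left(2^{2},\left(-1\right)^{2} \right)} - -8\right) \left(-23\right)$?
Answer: $-552$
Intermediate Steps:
$a{\left(w,T \right)} = -2 + w$
$O{\left(j,v \right)} = -2$ ($O{\left(j,v \right)} = \left(- \frac{1}{3}\right) 6 = -2$)
$a{\left(6,-5 \right)} \left(O{\left(2^{2},\left(-1\right)^{2} \right)} - -8\right) \left(-23\right) = \left(-2 + 6\right) \left(-2 - -8\right) \left(-23\right) = 4 \left(-2 + 8\right) \left(-23\right) = 4 \cdot 6 \left(-23\right) = 24 \left(-23\right) = -552$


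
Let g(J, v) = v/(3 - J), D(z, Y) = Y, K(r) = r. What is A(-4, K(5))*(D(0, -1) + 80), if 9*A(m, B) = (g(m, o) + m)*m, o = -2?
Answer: 3160/21 ≈ 150.48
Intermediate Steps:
A(m, B) = m*(m + 2/(-3 + m))/9 (A(m, B) = ((-1*(-2)/(-3 + m) + m)*m)/9 = ((2/(-3 + m) + m)*m)/9 = ((m + 2/(-3 + m))*m)/9 = (m*(m + 2/(-3 + m)))/9 = m*(m + 2/(-3 + m))/9)
A(-4, K(5))*(D(0, -1) + 80) = ((⅑)*(-4)*(2 - 4*(-3 - 4))/(-3 - 4))*(-1 + 80) = ((⅑)*(-4)*(2 - 4*(-7))/(-7))*79 = ((⅑)*(-4)*(-⅐)*(2 + 28))*79 = ((⅑)*(-4)*(-⅐)*30)*79 = (40/21)*79 = 3160/21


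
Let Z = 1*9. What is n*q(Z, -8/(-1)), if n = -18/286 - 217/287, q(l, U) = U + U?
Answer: -76832/5863 ≈ -13.105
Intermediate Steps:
Z = 9
q(l, U) = 2*U
n = -4802/5863 (n = -18*1/286 - 217*1/287 = -9/143 - 31/41 = -4802/5863 ≈ -0.81903)
n*q(Z, -8/(-1)) = -9604*(-8/(-1))/5863 = -9604*(-8*(-1))/5863 = -9604*8/5863 = -4802/5863*16 = -76832/5863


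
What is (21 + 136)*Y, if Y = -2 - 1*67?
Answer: -10833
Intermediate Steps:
Y = -69 (Y = -2 - 67 = -69)
(21 + 136)*Y = (21 + 136)*(-69) = 157*(-69) = -10833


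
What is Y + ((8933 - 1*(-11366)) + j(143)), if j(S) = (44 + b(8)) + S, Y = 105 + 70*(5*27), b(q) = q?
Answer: 30049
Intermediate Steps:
Y = 9555 (Y = 105 + 70*135 = 105 + 9450 = 9555)
j(S) = 52 + S (j(S) = (44 + 8) + S = 52 + S)
Y + ((8933 - 1*(-11366)) + j(143)) = 9555 + ((8933 - 1*(-11366)) + (52 + 143)) = 9555 + ((8933 + 11366) + 195) = 9555 + (20299 + 195) = 9555 + 20494 = 30049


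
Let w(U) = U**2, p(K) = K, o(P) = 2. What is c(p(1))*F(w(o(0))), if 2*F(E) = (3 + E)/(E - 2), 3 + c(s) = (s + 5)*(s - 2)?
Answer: -63/4 ≈ -15.750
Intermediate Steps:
c(s) = -3 + (-2 + s)*(5 + s) (c(s) = -3 + (s + 5)*(s - 2) = -3 + (5 + s)*(-2 + s) = -3 + (-2 + s)*(5 + s))
F(E) = (3 + E)/(2*(-2 + E)) (F(E) = ((3 + E)/(E - 2))/2 = ((3 + E)/(-2 + E))/2 = (3 + E)/(2*(-2 + E)))
c(p(1))*F(w(o(0))) = (-13 + 1**2 + 3*1)*((3 + 2**2)/(2*(-2 + 2**2))) = (-13 + 1 + 3)*((3 + 4)/(2*(-2 + 4))) = -9*7/(2*2) = -9*7/4 = -63/4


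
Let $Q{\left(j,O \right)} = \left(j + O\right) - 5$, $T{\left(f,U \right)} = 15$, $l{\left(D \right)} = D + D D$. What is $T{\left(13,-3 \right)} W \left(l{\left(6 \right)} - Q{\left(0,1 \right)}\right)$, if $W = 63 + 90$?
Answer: $105570$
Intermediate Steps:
$l{\left(D \right)} = D + D^{2}$
$Q{\left(j,O \right)} = -5 + O + j$ ($Q{\left(j,O \right)} = \left(O + j\right) - 5 = -5 + O + j$)
$W = 153$
$T{\left(13,-3 \right)} W \left(l{\left(6 \right)} - Q{\left(0,1 \right)}\right) = 15 \cdot 153 \left(6 \left(1 + 6\right) - \left(-5 + 1 + 0\right)\right) = 2295 \left(6 \cdot 7 - -4\right) = 2295 \left(42 + 4\right) = 2295 \cdot 46 = 105570$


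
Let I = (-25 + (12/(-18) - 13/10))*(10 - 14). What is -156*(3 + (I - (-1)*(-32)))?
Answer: -61516/5 ≈ -12303.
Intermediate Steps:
I = 1618/15 (I = (-25 + (12*(-1/18) - 13*⅒))*(-4) = (-25 + (-⅔ - 13/10))*(-4) = (-25 - 59/30)*(-4) = -809/30*(-4) = 1618/15 ≈ 107.87)
-156*(3 + (I - (-1)*(-32))) = -156*(3 + (1618/15 - (-1)*(-32))) = -156*(3 + (1618/15 - 1*32)) = -156*(3 + (1618/15 - 32)) = -156*(3 + 1138/15) = -156*1183/15 = -61516/5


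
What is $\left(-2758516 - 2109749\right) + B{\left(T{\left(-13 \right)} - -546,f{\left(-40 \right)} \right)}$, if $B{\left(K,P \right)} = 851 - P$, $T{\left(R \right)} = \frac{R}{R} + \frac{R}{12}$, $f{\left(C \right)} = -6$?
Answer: $-4867408$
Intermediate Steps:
$T{\left(R \right)} = 1 + \frac{R}{12}$ ($T{\left(R \right)} = 1 + R \frac{1}{12} = 1 + \frac{R}{12}$)
$\left(-2758516 - 2109749\right) + B{\left(T{\left(-13 \right)} - -546,f{\left(-40 \right)} \right)} = \left(-2758516 - 2109749\right) + \left(851 - -6\right) = \left(-2758516 - 2109749\right) + \left(851 + 6\right) = \left(-2758516 - 2109749\right) + 857 = -4868265 + 857 = -4867408$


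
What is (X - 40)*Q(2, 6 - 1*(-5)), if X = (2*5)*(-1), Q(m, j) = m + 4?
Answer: -300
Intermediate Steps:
Q(m, j) = 4 + m
X = -10 (X = 10*(-1) = -10)
(X - 40)*Q(2, 6 - 1*(-5)) = (-10 - 40)*(4 + 2) = -50*6 = -300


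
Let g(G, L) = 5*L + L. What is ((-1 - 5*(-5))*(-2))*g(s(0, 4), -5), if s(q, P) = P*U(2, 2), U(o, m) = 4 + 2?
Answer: 1440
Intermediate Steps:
U(o, m) = 6
s(q, P) = 6*P (s(q, P) = P*6 = 6*P)
g(G, L) = 6*L
((-1 - 5*(-5))*(-2))*g(s(0, 4), -5) = ((-1 - 5*(-5))*(-2))*(6*(-5)) = ((-1 + 25)*(-2))*(-30) = (24*(-2))*(-30) = -48*(-30) = 1440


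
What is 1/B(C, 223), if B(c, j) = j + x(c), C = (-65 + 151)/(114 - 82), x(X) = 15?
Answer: 1/238 ≈ 0.0042017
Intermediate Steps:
C = 43/16 (C = 86/32 = 86*(1/32) = 43/16 ≈ 2.6875)
B(c, j) = 15 + j (B(c, j) = j + 15 = 15 + j)
1/B(C, 223) = 1/(15 + 223) = 1/238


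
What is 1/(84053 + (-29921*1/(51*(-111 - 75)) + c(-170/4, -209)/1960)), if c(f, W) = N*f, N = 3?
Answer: 3718512/312563576275 ≈ 1.1897e-5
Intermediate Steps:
c(f, W) = 3*f
1/(84053 + (-29921*1/(51*(-111 - 75)) + c(-170/4, -209)/1960)) = 1/(84053 + (-29921*1/(51*(-111 - 75)) + (3*(-170/4))/1960)) = 1/(84053 + (-29921/((-186*51)) + (3*(-170*1/4))*(1/1960))) = 1/(84053 + (-29921/(-9486) + (3*(-85/2))*(1/1960))) = 1/(84053 + (-29921*(-1/9486) - 255/2*1/1960)) = 1/(84053 + (29921/9486 - 51/784)) = 1/(84053 + 11487139/3718512) = 1/(312563576275/3718512) = 3718512/312563576275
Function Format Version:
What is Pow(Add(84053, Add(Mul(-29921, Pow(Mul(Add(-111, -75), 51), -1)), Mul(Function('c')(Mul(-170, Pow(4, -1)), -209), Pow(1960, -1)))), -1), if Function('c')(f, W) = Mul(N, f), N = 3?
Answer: Rational(3718512, 312563576275) ≈ 1.1897e-5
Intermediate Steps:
Function('c')(f, W) = Mul(3, f)
Pow(Add(84053, Add(Mul(-29921, Pow(Mul(Add(-111, -75), 51), -1)), Mul(Function('c')(Mul(-170, Pow(4, -1)), -209), Pow(1960, -1)))), -1) = Pow(Add(84053, Add(Mul(-29921, Pow(Mul(Add(-111, -75), 51), -1)), Mul(Mul(3, Mul(-170, Pow(4, -1))), Pow(1960, -1)))), -1) = Pow(Add(84053, Add(Mul(-29921, Pow(Mul(-186, 51), -1)), Mul(Mul(3, Mul(-170, Rational(1, 4))), Rational(1, 1960)))), -1) = Pow(Add(84053, Add(Mul(-29921, Pow(-9486, -1)), Mul(Mul(3, Rational(-85, 2)), Rational(1, 1960)))), -1) = Pow(Add(84053, Add(Mul(-29921, Rational(-1, 9486)), Mul(Rational(-255, 2), Rational(1, 1960)))), -1) = Pow(Add(84053, Add(Rational(29921, 9486), Rational(-51, 784))), -1) = Pow(Add(84053, Rational(11487139, 3718512)), -1) = Pow(Rational(312563576275, 3718512), -1) = Rational(3718512, 312563576275)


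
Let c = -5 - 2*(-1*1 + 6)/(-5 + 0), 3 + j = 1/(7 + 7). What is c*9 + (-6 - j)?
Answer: -421/14 ≈ -30.071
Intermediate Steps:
j = -41/14 (j = -3 + 1/(7 + 7) = -3 + 1/14 = -41/14 ≈ -2.9286)
c = -3 (c = -5 - 2*(-1 + 6)/(-5) = -5 - 10*(-1)/5 = -5 - 2*(-1) = -5 + 2 = -3)
c*9 + (-6 - j) = -3*9 + (-6 - 1*(-41/14)) = -27 + (-6 + 41/14) = -27 - 43/14 = -421/14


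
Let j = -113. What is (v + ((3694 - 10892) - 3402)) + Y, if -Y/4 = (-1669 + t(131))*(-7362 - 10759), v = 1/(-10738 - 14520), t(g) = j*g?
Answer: -30157219698385/25258 ≈ -1.1940e+9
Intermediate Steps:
t(g) = -113*g
v = -1/25258 (v = 1/(-25258) = -1/25258 ≈ -3.9591e-5)
Y = -1193956448 (Y = -4*(-1669 - 113*131)*(-7362 - 10759) = -4*(-1669 - 14803)*(-18121) = -(-65888)*(-18121) = -4*298489112 = -1193956448)
(v + ((3694 - 10892) - 3402)) + Y = (-1/25258 + ((3694 - 10892) - 3402)) - 1193956448 = (-1/25258 + (-7198 - 3402)) - 1193956448 = (-1/25258 - 10600) - 1193956448 = -267734801/25258 - 1193956448 = -30157219698385/25258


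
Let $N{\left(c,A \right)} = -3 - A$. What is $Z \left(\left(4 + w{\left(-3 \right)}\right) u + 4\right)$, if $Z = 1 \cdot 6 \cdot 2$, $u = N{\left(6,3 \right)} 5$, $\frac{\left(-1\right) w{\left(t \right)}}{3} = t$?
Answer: $-4632$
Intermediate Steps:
$w{\left(t \right)} = - 3 t$
$u = -30$ ($u = \left(-3 - 3\right) 5 = \left(-6\right) 5 = -30$)
$Z = 12$ ($Z = 6 \cdot 2 = 12$)
$Z \left(\left(4 + w{\left(-3 \right)}\right) u + 4\right) = 12 \left(\left(4 - -9\right) \left(-30\right) + 4\right) = 12 \left(\left(4 + 9\right) \left(-30\right) + 4\right) = 12 \left(13 \left(-30\right) + 4\right) = 12 \left(-390 + 4\right) = 12 \left(-386\right) = -4632$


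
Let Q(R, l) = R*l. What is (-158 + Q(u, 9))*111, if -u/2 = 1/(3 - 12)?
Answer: -17316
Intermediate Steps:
u = 2/9 (u = -2/(3 - 12) = -2/(-9) = -2*(-1/9) = 2/9 ≈ 0.22222)
(-158 + Q(u, 9))*111 = (-158 + (2/9)*9)*111 = (-158 + 2)*111 = -156*111 = -17316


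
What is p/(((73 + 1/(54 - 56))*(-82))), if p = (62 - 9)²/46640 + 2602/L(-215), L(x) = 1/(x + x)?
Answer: 984596747/5231600 ≈ 188.20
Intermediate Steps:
L(x) = 1/(2*x)
p = -984596747/880 (p = (62 - 9)²/46640 + 2602/(((½)/(-215))) = 53²*(1/46640) + 2602/(((½)*(-1/215))) = 2809*(1/46640) + 2602/(-1/430) = 53/880 + 2602*(-430) = 53/880 - 1118860 = -984596747/880 ≈ -1.1189e+6)
p/(((73 + 1/(54 - 56))*(-82))) = -984596747*(-1/(82*(73 + 1/(54 - 56))))/880 = -984596747*(-1/(82*(73 + 1/(-2))))/880 = -984596747*(-1/(82*(73 - ½)))/880 = -984596747/(880*((145/2)*(-82))) = -984596747/880/(-5945) = -984596747/880*(-1/5945) = 984596747/5231600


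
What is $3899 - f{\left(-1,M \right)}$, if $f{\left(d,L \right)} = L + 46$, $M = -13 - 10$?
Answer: $3876$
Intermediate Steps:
$M = -23$
$f{\left(d,L \right)} = 46 + L$
$3899 - f{\left(-1,M \right)} = 3899 - \left(46 - 23\right) = 3899 - 23 = 3876$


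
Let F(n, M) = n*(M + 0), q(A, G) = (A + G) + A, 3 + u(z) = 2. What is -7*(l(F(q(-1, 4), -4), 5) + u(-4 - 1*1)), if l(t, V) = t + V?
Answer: 28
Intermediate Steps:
u(z) = -1 (u(z) = -3 + 2 = -1)
q(A, G) = G + 2*A
F(n, M) = M*n (F(n, M) = n*M = M*n)
l(t, V) = V + t
-7*(l(F(q(-1, 4), -4), 5) + u(-4 - 1*1)) = -7*((5 - 4*(4 + 2*(-1))) - 1) = -7*((5 - 4*(4 - 2)) - 1) = -7*((5 - 4*2) - 1) = -7*((5 - 8) - 1) = -7*(-3 - 1) = -7*(-4) = 28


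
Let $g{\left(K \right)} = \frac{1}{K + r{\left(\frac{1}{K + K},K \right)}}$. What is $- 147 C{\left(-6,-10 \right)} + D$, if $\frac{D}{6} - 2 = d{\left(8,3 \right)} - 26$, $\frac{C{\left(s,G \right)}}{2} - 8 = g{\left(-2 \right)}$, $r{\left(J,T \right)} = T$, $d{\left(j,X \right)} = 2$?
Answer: $- \frac{4821}{2} \approx -2410.5$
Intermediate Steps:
$g{\left(K \right)} = \frac{1}{2 K}$ ($g{\left(K \right)} = \frac{1}{K + K} = \frac{1}{2 K}$)
$C{\left(s,G \right)} = \frac{31}{2}$ ($C{\left(s,G \right)} = 16 + 2 \frac{1}{2 \left(-2\right)} = 16 + 2 \cdot \frac{1}{2} \left(- \frac{1}{2}\right) = 16 + 2 \left(- \frac{1}{4}\right) = 16 - \frac{1}{2} = \frac{31}{2}$)
$D = -132$ ($D = 12 + 6 \left(2 - 26\right) = 12 + 6 \left(-24\right) = 12 - 144 = -132$)
$- 147 C{\left(-6,-10 \right)} + D = \left(-147\right) \frac{31}{2} - 132 = - \frac{4557}{2} - 132 = - \frac{4821}{2}$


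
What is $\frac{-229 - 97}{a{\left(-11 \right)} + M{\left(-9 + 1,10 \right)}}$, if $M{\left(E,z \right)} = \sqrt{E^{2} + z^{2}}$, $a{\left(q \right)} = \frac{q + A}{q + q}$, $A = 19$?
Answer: $- \frac{3586}{4957} - \frac{19723 \sqrt{41}}{4957} \approx -26.2$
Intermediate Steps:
$a{\left(q \right)} = \frac{19 + q}{2 q}$ ($a{\left(q \right)} = \frac{q + 19}{q + q} = \frac{19 + q}{2 q}$)
$\frac{-229 - 97}{a{\left(-11 \right)} + M{\left(-9 + 1,10 \right)}} = \frac{-229 - 97}{\frac{19 - 11}{2 \left(-11\right)} + \sqrt{\left(-9 + 1\right)^{2} + 10^{2}}} = - \frac{326}{\frac{1}{2} \left(- \frac{1}{11}\right) 8 + \sqrt{\left(-8\right)^{2} + 100}} = - \frac{326}{- \frac{4}{11} + \sqrt{64 + 100}} = - \frac{326}{- \frac{4}{11} + \sqrt{164}} = - \frac{326}{- \frac{4}{11} + 2 \sqrt{41}}$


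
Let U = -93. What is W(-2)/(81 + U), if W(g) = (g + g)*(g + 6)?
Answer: 4/3 ≈ 1.3333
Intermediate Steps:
W(g) = 2*g*(6 + g) (W(g) = (2*g)*(6 + g) = 2*g*(6 + g))
W(-2)/(81 + U) = (2*(-2)*(6 - 2))/(81 - 93) = (2*(-2)*4)/(-12) = -16*(-1/12) = 4/3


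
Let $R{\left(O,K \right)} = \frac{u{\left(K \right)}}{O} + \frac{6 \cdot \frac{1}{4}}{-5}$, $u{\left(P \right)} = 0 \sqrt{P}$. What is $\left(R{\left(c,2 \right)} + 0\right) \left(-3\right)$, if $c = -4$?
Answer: $\frac{9}{10} \approx 0.9$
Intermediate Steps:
$u{\left(P \right)} = 0$
$R{\left(O,K \right)} = - \frac{3}{10}$ ($R{\left(O,K \right)} = \frac{0}{O} + \frac{6 \cdot \frac{1}{4}}{-5} = 0 + 6 \cdot \frac{1}{4} \left(- \frac{1}{5}\right) = 0 + \frac{3}{2} \left(- \frac{1}{5}\right) = 0 - \frac{3}{10} = - \frac{3}{10}$)
$\left(R{\left(c,2 \right)} + 0\right) \left(-3\right) = \left(- \frac{3}{10} + 0\right) \left(-3\right) = \left(- \frac{3}{10}\right) \left(-3\right) = \frac{9}{10}$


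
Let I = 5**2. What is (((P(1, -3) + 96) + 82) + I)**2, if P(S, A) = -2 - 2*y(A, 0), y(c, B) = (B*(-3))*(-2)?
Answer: 40401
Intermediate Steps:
y(c, B) = 6*B (y(c, B) = -3*B*(-2) = 6*B)
P(S, A) = -2 (P(S, A) = -2 - 12*0 = -2 - 2*0 = -2 + 0 = -2)
I = 25
(((P(1, -3) + 96) + 82) + I)**2 = (((-2 + 96) + 82) + 25)**2 = ((94 + 82) + 25)**2 = (176 + 25)**2 = 201**2 = 40401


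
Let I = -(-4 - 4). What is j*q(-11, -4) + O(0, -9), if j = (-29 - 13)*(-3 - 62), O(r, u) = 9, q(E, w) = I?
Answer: 21849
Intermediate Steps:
I = 8 (I = -1*(-8) = 8)
q(E, w) = 8
j = 2730 (j = -42*(-65) = 2730)
j*q(-11, -4) + O(0, -9) = 2730*8 + 9 = 21840 + 9 = 21849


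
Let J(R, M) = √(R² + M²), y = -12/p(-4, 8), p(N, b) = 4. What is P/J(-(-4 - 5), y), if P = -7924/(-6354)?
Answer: 1981*√10/47655 ≈ 0.13145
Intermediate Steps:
y = -3 (y = -12/4 = -12*¼ = -3)
P = 3962/3177 (P = -7924*(-1/6354) = 3962/3177 ≈ 1.2471)
J(R, M) = √(M² + R²)
P/J(-(-4 - 5), y) = 3962/(3177*(√((-3)² + (-(-4 - 5))²))) = 3962/(3177*(√(9 + (-1*(-9))²))) = 3962/(3177*(√(9 + 9²))) = 3962/(3177*(√(9 + 81))) = 3962/(3177*(√90)) = 3962/(3177*((3*√10))) = 3962*(√10/30)/3177 = 1981*√10/47655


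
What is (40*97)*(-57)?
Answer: -221160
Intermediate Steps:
(40*97)*(-57) = 3880*(-57) = -221160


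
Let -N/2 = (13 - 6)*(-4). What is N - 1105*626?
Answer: -691674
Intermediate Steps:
N = 56 (N = -2*(13 - 6)*(-4) = -14*(-4) = -2*(-28) = 56)
N - 1105*626 = 56 - 1105*626 = 56 - 691730 = -691674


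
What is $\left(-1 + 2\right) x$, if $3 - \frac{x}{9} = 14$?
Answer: $-99$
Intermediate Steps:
$x = -99$ ($x = 27 - 126 = -99$)
$\left(-1 + 2\right) x = \left(-1 + 2\right) \left(-99\right) = 1 \left(-99\right) = -99$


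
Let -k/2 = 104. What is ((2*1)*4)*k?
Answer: -1664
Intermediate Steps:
k = -208 (k = -2*104 = -208)
((2*1)*4)*k = ((2*1)*4)*(-208) = (2*4)*(-208) = 8*(-208) = -1664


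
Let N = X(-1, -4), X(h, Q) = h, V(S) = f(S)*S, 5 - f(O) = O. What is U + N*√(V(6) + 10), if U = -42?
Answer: -44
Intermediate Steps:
f(O) = 5 - O
V(S) = S*(5 - S) (V(S) = (5 - S)*S = S*(5 - S))
N = -1
U + N*√(V(6) + 10) = -42 - √(6*(5 - 1*6) + 10) = -42 - √(6*(5 - 6) + 10) = -42 - √(6*(-1) + 10) = -42 - √(-6 + 10) = -42 - √4 = -42 - 1*2 = -42 - 2 = -44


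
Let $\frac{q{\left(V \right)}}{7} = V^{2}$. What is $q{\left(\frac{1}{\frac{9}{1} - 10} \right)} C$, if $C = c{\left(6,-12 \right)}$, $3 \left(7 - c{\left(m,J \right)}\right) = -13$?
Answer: $\frac{238}{3} \approx 79.333$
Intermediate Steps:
$c{\left(m,J \right)} = \frac{34}{3}$ ($c{\left(m,J \right)} = 7 - - \frac{13}{3} = 7 + \frac{13}{3} = \frac{34}{3}$)
$C = \frac{34}{3} \approx 11.333$
$q{\left(V \right)} = 7 V^{2}$
$q{\left(\frac{1}{\frac{9}{1} - 10} \right)} C = 7 \left(\frac{1}{\frac{9}{1} - 10}\right)^{2} \cdot \frac{34}{3} = 7 \left(\frac{1}{9 \cdot 1 - 10}\right)^{2} \cdot \frac{34}{3} = 7 \left(\frac{1}{9 - 10}\right)^{2} \cdot \frac{34}{3} = 7 \left(\frac{1}{-1}\right)^{2} \cdot \frac{34}{3} = 7 \left(-1\right)^{2} \cdot \frac{34}{3} = 7 \cdot 1 \cdot \frac{34}{3} = 7 \cdot \frac{34}{3} = \frac{238}{3}$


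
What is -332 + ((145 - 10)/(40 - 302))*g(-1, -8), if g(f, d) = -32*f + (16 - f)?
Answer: -93599/262 ≈ -357.25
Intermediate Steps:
g(f, d) = 16 - 33*f
-332 + ((145 - 10)/(40 - 302))*g(-1, -8) = -332 + ((145 - 10)/(40 - 302))*(16 - 33*(-1)) = -332 + (135/(-262))*(16 + 33) = -332 + (135*(-1/262))*49 = -332 - 135/262*49 = -332 - 6615/262 = -93599/262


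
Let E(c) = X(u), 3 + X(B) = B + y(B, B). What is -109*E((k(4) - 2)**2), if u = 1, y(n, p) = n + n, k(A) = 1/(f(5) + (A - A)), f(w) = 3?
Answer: 0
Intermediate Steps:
k(A) = 1/3 (k(A) = 1/(3 + (A - A)) = 1/(3 + 0) = 1/3)
y(n, p) = 2*n
X(B) = -3 + 3*B (X(B) = -3 + (B + 2*B) = -3 + 3*B)
E(c) = 0 (E(c) = -3 + 3*1 = -3 + 3 = 0)
-109*E((k(4) - 2)**2) = -109*0 = 0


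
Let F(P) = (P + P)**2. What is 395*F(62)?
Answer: 6073520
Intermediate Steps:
F(P) = 4*P**2 (F(P) = (2*P)**2 = 4*P**2)
395*F(62) = 395*(4*62**2) = 395*(4*3844) = 395*15376 = 6073520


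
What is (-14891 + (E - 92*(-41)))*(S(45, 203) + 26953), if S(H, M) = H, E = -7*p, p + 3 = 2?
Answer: -300001776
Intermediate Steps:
p = -1 (p = -3 + 2 = -1)
E = 7 (E = -7*(-1) = 7)
(-14891 + (E - 92*(-41)))*(S(45, 203) + 26953) = (-14891 + (7 - 92*(-41)))*(45 + 26953) = (-14891 + (7 + 3772))*26998 = (-14891 + 3779)*26998 = -11112*26998 = -300001776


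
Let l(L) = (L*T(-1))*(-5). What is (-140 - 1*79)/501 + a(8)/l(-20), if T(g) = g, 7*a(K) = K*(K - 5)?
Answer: -13777/29225 ≈ -0.47141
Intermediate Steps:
a(K) = K*(-5 + K)/7 (a(K) = (K*(K - 5))/7 = (K*(-5 + K))/7 = K*(-5 + K)/7)
l(L) = 5*L (l(L) = (L*(-1))*(-5) = -L*(-5) = 5*L)
(-140 - 1*79)/501 + a(8)/l(-20) = (-140 - 1*79)/501 + ((1/7)*8*(-5 + 8))/((5*(-20))) = (-140 - 79)*(1/501) + ((1/7)*8*3)/(-100) = -219*1/501 + (24/7)*(-1/100) = -73/167 - 6/175 = -13777/29225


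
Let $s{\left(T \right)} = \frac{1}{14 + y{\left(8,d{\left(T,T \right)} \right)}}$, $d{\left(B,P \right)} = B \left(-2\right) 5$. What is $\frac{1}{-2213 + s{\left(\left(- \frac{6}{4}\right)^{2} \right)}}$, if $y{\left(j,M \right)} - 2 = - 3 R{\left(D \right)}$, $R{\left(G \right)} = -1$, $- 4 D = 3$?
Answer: $- \frac{19}{42046} \approx -0.00045189$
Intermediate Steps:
$D = - \frac{3}{4}$ ($D = \left(- \frac{1}{4}\right) 3 = - \frac{3}{4} \approx -0.75$)
$d{\left(B,P \right)} = - 10 B$ ($d{\left(B,P \right)} = - 2 B 5 = - 10 B$)
$y{\left(j,M \right)} = 5$ ($y{\left(j,M \right)} = 2 - -3 = 2 + 3 = 5$)
$s{\left(T \right)} = \frac{1}{19}$ ($s{\left(T \right)} = \frac{1}{14 + 5} = \frac{1}{19}$)
$\frac{1}{-2213 + s{\left(\left(- \frac{6}{4}\right)^{2} \right)}} = \frac{1}{-2213 + \frac{1}{19}} = \frac{1}{- \frac{42046}{19}} = - \frac{19}{42046}$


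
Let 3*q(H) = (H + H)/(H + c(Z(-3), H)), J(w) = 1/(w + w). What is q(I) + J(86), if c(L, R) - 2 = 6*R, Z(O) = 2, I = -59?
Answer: 21529/212076 ≈ 0.10152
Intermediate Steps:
c(L, R) = 2 + 6*R
J(w) = 1/(2*w)
q(H) = 2*H/(3*(2 + 7*H)) (q(H) = ((H + H)/(H + (2 + 6*H)))/3 = ((2*H)/(2 + 7*H))/3 = (2*H/(2 + 7*H))/3 = 2*H/(3*(2 + 7*H)))
q(I) + J(86) = (⅔)*(-59)/(2 + 7*(-59)) + (½)/86 = (⅔)*(-59)/(2 - 413) + (½)*(1/86) = (⅔)*(-59)/(-411) + 1/172 = (⅔)*(-59)*(-1/411) + 1/172 = 118/1233 + 1/172 = 21529/212076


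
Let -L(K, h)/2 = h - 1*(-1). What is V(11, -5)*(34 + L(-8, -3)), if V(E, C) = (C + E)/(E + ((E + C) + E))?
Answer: 57/7 ≈ 8.1429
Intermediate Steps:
V(E, C) = (C + E)/(C + 3*E) (V(E, C) = (C + E)/(E + ((C + E) + E)) = (C + E)/(E + (C + 2*E)) = (C + E)/(C + 3*E))
L(K, h) = -2 - 2*h (L(K, h) = -2*(h - 1*(-1)) = -2*(h + 1) = -2*(1 + h) = -2 - 2*h)
V(11, -5)*(34 + L(-8, -3)) = ((-5 + 11)/(-5 + 3*11))*(34 + (-2 - 2*(-3))) = (6/(-5 + 33))*(34 + (-2 + 6)) = (6/28)*(34 + 4) = ((1/28)*6)*38 = (3/14)*38 = 57/7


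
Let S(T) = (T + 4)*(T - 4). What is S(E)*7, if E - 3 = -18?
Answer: 1463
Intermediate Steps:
E = -15 (E = 3 - 18 = -15)
S(T) = (-4 + T)*(4 + T) (S(T) = (4 + T)*(-4 + T) = (-4 + T)*(4 + T))
S(E)*7 = (-16 + (-15)²)*7 = (-16 + 225)*7 = 209*7 = 1463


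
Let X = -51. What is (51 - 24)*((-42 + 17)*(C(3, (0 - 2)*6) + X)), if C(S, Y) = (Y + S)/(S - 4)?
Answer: 28350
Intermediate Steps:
C(S, Y) = (S + Y)/(-4 + S)
(51 - 24)*((-42 + 17)*(C(3, (0 - 2)*6) + X)) = (51 - 24)*((-42 + 17)*((3 + (0 - 2)*6)/(-4 + 3) - 51)) = 27*(-25*((3 - 2*6)/(-1) - 51)) = 27*(-25*(-(3 - 12) - 51)) = 27*(-25*(-1*(-9) - 51)) = 27*(-25*(9 - 51)) = 27*(-25*(-42)) = 27*1050 = 28350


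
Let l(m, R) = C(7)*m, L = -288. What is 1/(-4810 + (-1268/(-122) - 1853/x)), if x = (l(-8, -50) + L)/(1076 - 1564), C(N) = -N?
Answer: -1769/15385517 ≈ -0.00011498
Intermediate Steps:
l(m, R) = -7*m (l(m, R) = (-1*7)*m = -7*m)
x = 29/61 (x = (-7*(-8) - 288)/(1076 - 1564) = (56 - 288)/(-488) = -232*(-1/488) = 29/61 ≈ 0.47541)
1/(-4810 + (-1268/(-122) - 1853/x)) = 1/(-4810 + (-1268/(-122) - 1853/29/61)) = 1/(-4810 + (-1268*(-1/122) - 1853*61/29)) = 1/(-4810 + (634/61 - 113033/29)) = 1/(-4810 - 6876627/1769) = 1/(-15385517/1769) = -1769/15385517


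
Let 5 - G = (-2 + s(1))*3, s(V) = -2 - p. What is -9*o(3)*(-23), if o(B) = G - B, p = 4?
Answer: 5382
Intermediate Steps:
s(V) = -6 (s(V) = -2 - 1*4 = -2 - 4 = -6)
G = 29 (G = 5 - (-2 - 6)*3 = 5 - (-8)*3 = 5 - 1*(-24) = 5 + 24 = 29)
o(B) = 29 - B
-9*o(3)*(-23) = -9*(29 - 1*3)*(-23) = -9*(29 - 3)*(-23) = -9*26*(-23) = -234*(-23) = 5382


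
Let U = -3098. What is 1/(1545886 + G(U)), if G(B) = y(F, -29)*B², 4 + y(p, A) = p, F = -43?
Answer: -1/449541502 ≈ -2.2245e-9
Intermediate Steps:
y(p, A) = -4 + p
G(B) = -47*B² (G(B) = (-4 - 43)*B² = -47*B²)
1/(1545886 + G(U)) = 1/(1545886 - 47*(-3098)²) = 1/(1545886 - 47*9597604) = 1/(1545886 - 451087388) = 1/(-449541502) = -1/449541502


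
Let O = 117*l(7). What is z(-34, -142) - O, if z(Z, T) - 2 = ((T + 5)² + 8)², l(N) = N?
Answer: 352574912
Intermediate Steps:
O = 819 (O = 117*7 = 819)
z(Z, T) = 2 + (8 + (5 + T)²)² (z(Z, T) = 2 + ((T + 5)² + 8)² = 2 + ((5 + T)² + 8)² = 2 + (8 + (5 + T)²)²)
z(-34, -142) - O = (2 + (8 + (5 - 142)²)²) - 1*819 = (2 + (8 + (-137)²)²) - 819 = (2 + (8 + 18769)²) - 819 = (2 + 18777²) - 819 = (2 + 352575729) - 819 = 352575731 - 819 = 352574912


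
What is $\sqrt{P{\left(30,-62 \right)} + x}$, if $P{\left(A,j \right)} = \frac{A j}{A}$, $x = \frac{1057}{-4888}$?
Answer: $\frac{i \sqrt{371626086}}{2444} \approx 7.8877 i$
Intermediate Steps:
$x = - \frac{1057}{4888}$ ($x = 1057 \left(- \frac{1}{4888}\right) = - \frac{1057}{4888} \approx -0.21624$)
$P{\left(A,j \right)} = j$
$\sqrt{P{\left(30,-62 \right)} + x} = \sqrt{-62 - \frac{1057}{4888}} = \sqrt{- \frac{304113}{4888}} = \frac{i \sqrt{371626086}}{2444}$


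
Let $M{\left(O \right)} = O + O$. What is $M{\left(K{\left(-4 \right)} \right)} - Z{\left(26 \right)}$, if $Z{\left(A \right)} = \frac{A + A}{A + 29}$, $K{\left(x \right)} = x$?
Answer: $- \frac{492}{55} \approx -8.9454$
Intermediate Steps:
$M{\left(O \right)} = 2 O$
$Z{\left(A \right)} = \frac{2 A}{29 + A}$
$M{\left(K{\left(-4 \right)} \right)} - Z{\left(26 \right)} = 2 \left(-4\right) - 2 \cdot 26 \frac{1}{29 + 26} = -8 - 2 \cdot 26 \cdot \frac{1}{55} = -8 - \frac{52}{55} = - \frac{492}{55}$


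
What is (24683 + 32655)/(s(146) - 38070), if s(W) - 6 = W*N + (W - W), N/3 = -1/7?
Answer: -200683/133443 ≈ -1.5039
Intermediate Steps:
N = -3/7 (N = 3*(-1/7) = 3*(-1*⅐) = 3*(-⅐) = -3/7 ≈ -0.42857)
s(W) = 6 - 3*W/7 (s(W) = 6 + (W*(-3/7) + (W - W)) = 6 + (-3*W/7 + 0) = 6 - 3*W/7)
(24683 + 32655)/(s(146) - 38070) = (24683 + 32655)/((6 - 3/7*146) - 38070) = 57338/((6 - 438/7) - 38070) = 57338/(-396/7 - 38070) = 57338/(-266886/7) = 57338*(-7/266886) = -200683/133443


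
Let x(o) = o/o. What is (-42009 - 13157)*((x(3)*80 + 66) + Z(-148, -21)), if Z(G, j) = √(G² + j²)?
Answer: -8054236 - 55166*√22345 ≈ -1.6301e+7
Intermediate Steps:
x(o) = 1
(-42009 - 13157)*((x(3)*80 + 66) + Z(-148, -21)) = (-42009 - 13157)*((1*80 + 66) + √((-148)² + (-21)²)) = -55166*((80 + 66) + √(21904 + 441)) = -55166*(146 + √22345) = -8054236 - 55166*√22345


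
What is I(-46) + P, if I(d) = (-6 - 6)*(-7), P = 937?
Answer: 1021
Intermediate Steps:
I(d) = 84 (I(d) = -12*(-7) = 84)
I(-46) + P = 84 + 937 = 1021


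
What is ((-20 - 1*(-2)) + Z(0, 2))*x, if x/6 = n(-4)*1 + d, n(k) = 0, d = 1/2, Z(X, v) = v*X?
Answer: -54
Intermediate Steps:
Z(X, v) = X*v
d = ½ ≈ 0.50000
x = 3 (x = 6*(0*1 + ½) = 6*(0 + ½) = 6*(½) = 3)
((-20 - 1*(-2)) + Z(0, 2))*x = ((-20 - 1*(-2)) + 0*2)*3 = ((-20 + 2) + 0)*3 = (-18 + 0)*3 = -18*3 = -54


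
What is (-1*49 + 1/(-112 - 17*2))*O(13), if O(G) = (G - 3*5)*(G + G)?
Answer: 186030/73 ≈ 2548.4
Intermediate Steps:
O(G) = 2*G*(-15 + G) (O(G) = (G - 15)*(2*G) = (-15 + G)*(2*G) = 2*G*(-15 + G))
(-1*49 + 1/(-112 - 17*2))*O(13) = (-1*49 + 1/(-112 - 17*2))*(2*13*(-15 + 13)) = (-49 + 1/(-112 - 34))*(2*13*(-2)) = (-49 + 1/(-146))*(-52) = (-49 - 1/146)*(-52) = -7155/146*(-52) = 186030/73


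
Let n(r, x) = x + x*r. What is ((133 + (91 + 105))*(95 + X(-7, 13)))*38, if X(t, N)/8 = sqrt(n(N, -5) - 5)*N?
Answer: 1187690 + 6501040*I*sqrt(3) ≈ 1.1877e+6 + 1.126e+7*I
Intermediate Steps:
n(r, x) = x + r*x
X(t, N) = 8*N*sqrt(-10 - 5*N) (X(t, N) = 8*(sqrt(-5*(1 + N) - 5)*N) = 8*(sqrt((-5 - 5*N) - 5)*N) = 8*(sqrt(-10 - 5*N)*N) = 8*(N*sqrt(-10 - 5*N)) = 8*N*sqrt(-10 - 5*N))
((133 + (91 + 105))*(95 + X(-7, 13)))*38 = ((133 + (91 + 105))*(95 + 8*13*sqrt(-10 - 5*13)))*38 = ((133 + 196)*(95 + 8*13*sqrt(-10 - 65)))*38 = (329*(95 + 8*13*sqrt(-75)))*38 = (329*(95 + 8*13*(5*I*sqrt(3))))*38 = (329*(95 + 520*I*sqrt(3)))*38 = (31255 + 171080*I*sqrt(3))*38 = 1187690 + 6501040*I*sqrt(3)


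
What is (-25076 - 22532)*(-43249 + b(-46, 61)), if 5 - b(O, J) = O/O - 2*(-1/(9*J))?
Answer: 1130285665256/549 ≈ 2.0588e+9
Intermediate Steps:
b(O, J) = 4 - 2/(9*J) (b(O, J) = 5 - (O/O - 2*(-1/(9*J))) = 5 - (1 - (-2)/(9*J)) = 5 - (1 + 2/(9*J)) = 5 + (-1 - 2/(9*J)) = 4 - 2/(9*J))
(-25076 - 22532)*(-43249 + b(-46, 61)) = (-25076 - 22532)*(-43249 + (4 - 2/9/61)) = -47608*(-43249 + (4 - 2/9*1/61)) = -47608*(-43249 + (4 - 2/549)) = -47608*(-43249 + 2194/549) = -47608*(-23741507/549) = 1130285665256/549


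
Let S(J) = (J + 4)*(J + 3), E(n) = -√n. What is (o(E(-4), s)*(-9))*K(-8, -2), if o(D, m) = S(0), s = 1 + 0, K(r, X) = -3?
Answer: 324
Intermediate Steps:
s = 1
S(J) = (3 + J)*(4 + J) (S(J) = (4 + J)*(3 + J) = (3 + J)*(4 + J))
o(D, m) = 12 (o(D, m) = 12 + 0² + 7*0 = 12 + 0 + 0 = 12)
(o(E(-4), s)*(-9))*K(-8, -2) = (12*(-9))*(-3) = -108*(-3) = 324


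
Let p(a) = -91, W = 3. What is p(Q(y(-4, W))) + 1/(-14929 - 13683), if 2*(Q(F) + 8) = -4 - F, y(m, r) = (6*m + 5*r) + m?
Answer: -2603693/28612 ≈ -91.000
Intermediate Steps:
y(m, r) = 5*r + 7*m (y(m, r) = (5*r + 6*m) + m = 5*r + 7*m)
Q(F) = -10 - F/2 (Q(F) = -8 + (-4 - F)/2 = -8 + (-2 - F/2) = -10 - F/2)
p(Q(y(-4, W))) + 1/(-14929 - 13683) = -91 + 1/(-14929 - 13683) = -91 + 1/(-28612) = -91 - 1/28612 = -2603693/28612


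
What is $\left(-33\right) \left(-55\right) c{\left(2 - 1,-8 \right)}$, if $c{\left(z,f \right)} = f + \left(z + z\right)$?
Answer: $-10890$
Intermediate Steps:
$c{\left(z,f \right)} = f + 2 z$
$\left(-33\right) \left(-55\right) c{\left(2 - 1,-8 \right)} = \left(-33\right) \left(-55\right) \left(-8 + 2 \left(2 - 1\right)\right) = 1815 \left(-8 + 2 \left(2 - 1\right)\right) = 1815 \left(-8 + 2 \cdot 1\right) = 1815 \left(-8 + 2\right) = 1815 \left(-6\right) = -10890$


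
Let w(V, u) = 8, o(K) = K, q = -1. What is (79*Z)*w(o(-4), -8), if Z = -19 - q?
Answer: -11376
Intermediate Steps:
Z = -18 (Z = -19 - 1*(-1) = -19 + 1 = -18)
(79*Z)*w(o(-4), -8) = (79*(-18))*8 = -1422*8 = -11376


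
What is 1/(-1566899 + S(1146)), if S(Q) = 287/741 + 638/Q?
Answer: -141531/221764648759 ≈ -6.3820e-7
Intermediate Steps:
S(Q) = 287/741 + 638/Q (S(Q) = 287*(1/741) + 638/Q = 287/741 + 638/Q)
1/(-1566899 + S(1146)) = 1/(-1566899 + (287/741 + 638/1146)) = 1/(-1566899 + (287/741 + 638*(1/1146))) = 1/(-1566899 + (287/741 + 319/573)) = 1/(-1566899 + 133610/141531) = 1/(-221764648759/141531) = -141531/221764648759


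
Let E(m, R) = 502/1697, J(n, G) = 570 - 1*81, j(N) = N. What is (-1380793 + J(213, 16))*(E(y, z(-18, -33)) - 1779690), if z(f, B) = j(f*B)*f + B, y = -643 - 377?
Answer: 4168702251202112/1697 ≈ 2.4565e+12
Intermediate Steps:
y = -1020
z(f, B) = B + B*f² (z(f, B) = (f*B)*f + B = (B*f)*f + B = B*f² + B = B + B*f²)
J(n, G) = 489 (J(n, G) = 570 - 81 = 489)
E(m, R) = 502/1697 (E(m, R) = 502*(1/1697) = 502/1697)
(-1380793 + J(213, 16))*(E(y, z(-18, -33)) - 1779690) = (-1380793 + 489)*(502/1697 - 1779690) = -1380304*(-3020133428/1697) = 4168702251202112/1697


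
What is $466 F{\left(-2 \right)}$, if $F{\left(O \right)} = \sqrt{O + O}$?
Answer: $932 i \approx 932.0 i$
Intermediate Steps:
$F{\left(O \right)} = \sqrt{2} \sqrt{O}$ ($F{\left(O \right)} = \sqrt{2 O} = \sqrt{2} \sqrt{O}$)
$466 F{\left(-2 \right)} = 466 \sqrt{2} \sqrt{-2} = 466 \sqrt{2} i \sqrt{2} = 466 \cdot 2 i = 932 i$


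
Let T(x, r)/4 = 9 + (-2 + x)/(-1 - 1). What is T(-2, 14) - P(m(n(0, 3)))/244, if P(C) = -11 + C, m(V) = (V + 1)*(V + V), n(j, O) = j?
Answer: 10747/244 ≈ 44.045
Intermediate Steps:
T(x, r) = 40 - 2*x (T(x, r) = 4*(9 + (-2 + x)/(-1 - 1)) = 4*(9 + (-2 + x)/(-2)) = 4*(9 + (-2 + x)*(-½)) = 4*(9 + (1 - x/2)) = 4*(10 - x/2) = 40 - 2*x)
m(V) = 2*V*(1 + V) (m(V) = (1 + V)*(2*V) = 2*V*(1 + V))
T(-2, 14) - P(m(n(0, 3)))/244 = (40 - 2*(-2)) - (-11 + 2*0*(1 + 0))/244 = (40 + 4) - (-11 + 2*0*1)/244 = 44 - (-11 + 0)/244 = 44 - (-11)/244 = 44 - 1*(-11/244) = 44 + 11/244 = 10747/244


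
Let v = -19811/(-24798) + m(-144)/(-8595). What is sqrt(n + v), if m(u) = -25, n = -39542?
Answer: I*sqrt(887053617234509810)/4736418 ≈ 198.85*I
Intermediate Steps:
v = 11393033/14209254 (v = -19811/(-24798) - 25/(-8595) = -19811*(-1/24798) - 25*(-1/8595) = 19811/24798 + 5/1719 = 11393033/14209254 ≈ 0.80180)
sqrt(n + v) = sqrt(-39542 + 11393033/14209254) = sqrt(-561850928635/14209254) = I*sqrt(887053617234509810)/4736418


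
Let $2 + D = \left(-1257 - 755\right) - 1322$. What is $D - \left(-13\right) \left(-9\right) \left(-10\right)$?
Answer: $-2166$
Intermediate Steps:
$D = -3336$ ($D = -2 - 3334 = -3336$)
$D - \left(-13\right) \left(-9\right) \left(-10\right) = -3336 - \left(-13\right) \left(-9\right) \left(-10\right) = -3336 - 117 \left(-10\right) = -3336 - -1170 = -3336 + 1170 = -2166$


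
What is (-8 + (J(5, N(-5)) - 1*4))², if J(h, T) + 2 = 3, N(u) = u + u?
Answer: 121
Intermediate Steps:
N(u) = 2*u
J(h, T) = 1 (J(h, T) = -2 + 3 = 1)
(-8 + (J(5, N(-5)) - 1*4))² = (-8 + (1 - 1*4))² = (-8 + (1 - 4))² = (-8 - 3)² = (-11)² = 121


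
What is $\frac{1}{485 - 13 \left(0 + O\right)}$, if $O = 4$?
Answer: $\frac{1}{433} \approx 0.0023095$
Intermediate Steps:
$\frac{1}{485 - 13 \left(0 + O\right)} = \frac{1}{485 - 13 \left(0 + 4\right)} = \frac{1}{485 - 52} = \frac{1}{433}$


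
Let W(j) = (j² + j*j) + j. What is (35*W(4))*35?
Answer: 44100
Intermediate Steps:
W(j) = j + 2*j² (W(j) = (j² + j²) + j = 2*j² + j = j + 2*j²)
(35*W(4))*35 = (35*(4*(1 + 2*4)))*35 = (35*(4*(1 + 8)))*35 = (35*(4*9))*35 = (35*36)*35 = 1260*35 = 44100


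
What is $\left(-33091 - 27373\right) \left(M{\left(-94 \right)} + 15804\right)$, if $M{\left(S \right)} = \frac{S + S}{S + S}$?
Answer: $-955633520$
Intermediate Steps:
$M{\left(S \right)} = 1$ ($M{\left(S \right)} = \frac{2 S}{2 S} = 2 S \frac{1}{2 S} = 1$)
$\left(-33091 - 27373\right) \left(M{\left(-94 \right)} + 15804\right) = \left(-33091 - 27373\right) \left(1 + 15804\right) = \left(-60464\right) 15805 = -955633520$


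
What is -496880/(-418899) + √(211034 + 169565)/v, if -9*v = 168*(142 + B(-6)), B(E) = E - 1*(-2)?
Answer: 496880/418899 - √380599/2576 ≈ 0.94667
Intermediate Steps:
B(E) = 2 + E (B(E) = E + 2 = 2 + E)
v = -2576 (v = -56*(142 + (2 - 6))/3 = -56*(142 - 4)/3 = -56*138/3 = -⅑*23184 = -2576)
-496880/(-418899) + √(211034 + 169565)/v = -496880/(-418899) + √(211034 + 169565)/(-2576) = -496880*(-1/418899) + √380599*(-1/2576) = 496880/418899 - √380599/2576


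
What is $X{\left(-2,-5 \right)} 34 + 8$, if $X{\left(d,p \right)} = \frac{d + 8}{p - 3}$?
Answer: $- \frac{35}{2} \approx -17.5$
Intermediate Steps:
$X{\left(d,p \right)} = \frac{8 + d}{-3 + p}$ ($X{\left(d,p \right)} = \frac{8 + d}{p - 3} = \frac{8 + d}{-3 + p}$)
$X{\left(-2,-5 \right)} 34 + 8 = \frac{8 - 2}{-3 - 5} \cdot 34 + 8 = \frac{1}{-8} \cdot 6 \cdot 34 + 8 = \left(- \frac{1}{8}\right) 6 \cdot 34 + 8 = \left(- \frac{3}{4}\right) 34 + 8 = - \frac{51}{2} + 8 = - \frac{35}{2}$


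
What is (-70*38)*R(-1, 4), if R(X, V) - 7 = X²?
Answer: -21280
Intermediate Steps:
R(X, V) = 7 + X²
(-70*38)*R(-1, 4) = (-70*38)*(7 + (-1)²) = (-35*76)*(7 + 1) = -2660*8 = -21280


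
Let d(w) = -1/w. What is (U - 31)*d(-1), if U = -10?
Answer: -41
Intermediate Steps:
(U - 31)*d(-1) = (-10 - 31)*(-1/(-1)) = -(-41)*(-1) = -41*1 = -41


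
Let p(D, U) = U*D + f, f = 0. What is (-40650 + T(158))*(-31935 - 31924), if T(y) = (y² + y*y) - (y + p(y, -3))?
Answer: -612663246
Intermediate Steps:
p(D, U) = D*U (p(D, U) = U*D + 0 = D*U + 0 = D*U)
T(y) = 2*y + 2*y² (T(y) = (y² + y*y) - (y + y*(-3)) = (y² + y²) - (y - 3*y) = 2*y² - (-2)*y = 2*y² + 2*y = 2*y + 2*y²)
(-40650 + T(158))*(-31935 - 31924) = (-40650 + 2*158*(1 + 158))*(-31935 - 31924) = (-40650 + 2*158*159)*(-63859) = (-40650 + 50244)*(-63859) = 9594*(-63859) = -612663246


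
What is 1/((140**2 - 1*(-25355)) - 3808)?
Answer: 1/41147 ≈ 2.4303e-5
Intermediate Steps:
1/((140**2 - 1*(-25355)) - 3808) = 1/((19600 + 25355) - 3808) = 1/(44955 - 3808) = 1/41147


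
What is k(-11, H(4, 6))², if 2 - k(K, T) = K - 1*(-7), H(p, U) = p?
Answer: 36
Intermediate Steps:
k(K, T) = -5 - K (k(K, T) = 2 - (K - 1*(-7)) = 2 - (K + 7) = 2 - (7 + K) = 2 + (-7 - K) = -5 - K)
k(-11, H(4, 6))² = (-5 - 1*(-11))² = (-5 + 11)² = 6² = 36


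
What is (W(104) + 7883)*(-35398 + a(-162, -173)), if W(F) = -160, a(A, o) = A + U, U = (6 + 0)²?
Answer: -274351852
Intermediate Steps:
U = 36 (U = 6² = 36)
a(A, o) = 36 + A (a(A, o) = A + 36 = 36 + A)
(W(104) + 7883)*(-35398 + a(-162, -173)) = (-160 + 7883)*(-35398 + (36 - 162)) = 7723*(-35398 - 126) = 7723*(-35524) = -274351852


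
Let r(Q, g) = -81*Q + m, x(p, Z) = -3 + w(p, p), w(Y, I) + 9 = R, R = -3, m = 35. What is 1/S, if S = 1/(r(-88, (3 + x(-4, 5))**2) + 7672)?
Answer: 14835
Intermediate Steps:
w(Y, I) = -12 (w(Y, I) = -9 - 3 = -12)
x(p, Z) = -15 (x(p, Z) = -3 - 12 = -15)
r(Q, g) = 35 - 81*Q (r(Q, g) = -81*Q + 35 = 35 - 81*Q)
S = 1/14835 (S = 1/((35 - 81*(-88)) + 7672) = 1/((35 + 7128) + 7672) = 1/(7163 + 7672) = 1/14835 ≈ 6.7408e-5)
1/S = 1/(1/14835) = 14835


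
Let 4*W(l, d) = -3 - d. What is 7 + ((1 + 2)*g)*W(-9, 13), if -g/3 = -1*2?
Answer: -65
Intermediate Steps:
g = 6 (g = -(-3)*2 = -3*(-2) = 6)
W(l, d) = -3/4 - d/4 (W(l, d) = (-3 - d)/4 = -3/4 - d/4)
7 + ((1 + 2)*g)*W(-9, 13) = 7 + ((1 + 2)*6)*(-3/4 - 1/4*13) = 7 + (3*6)*(-3/4 - 13/4) = 7 + 18*(-4) = 7 - 72 = -65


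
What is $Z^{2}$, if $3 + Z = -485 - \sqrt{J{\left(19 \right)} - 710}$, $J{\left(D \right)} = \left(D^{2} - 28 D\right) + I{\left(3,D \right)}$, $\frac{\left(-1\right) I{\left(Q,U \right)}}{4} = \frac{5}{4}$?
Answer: $\left(488 + i \sqrt{886}\right)^{2} \approx 2.3726 \cdot 10^{5} + 29051.0 i$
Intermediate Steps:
$I{\left(Q,U \right)} = -5$ ($I{\left(Q,U \right)} = - 4 \cdot \frac{5}{4} = - 4 \cdot 5 \cdot \frac{1}{4} = \left(-4\right) \frac{5}{4} = -5$)
$J{\left(D \right)} = -5 + D^{2} - 28 D$ ($J{\left(D \right)} = \left(D^{2} - 28 D\right) - 5 = -5 + D^{2} - 28 D$)
$Z = -488 - i \sqrt{886}$ ($Z = -3 - \left(485 + \sqrt{\left(-5 + 19^{2} - 532\right) - 710}\right) = -3 - \left(485 + \sqrt{\left(-5 + 361 - 532\right) - 710}\right) = -3 - \left(485 + \sqrt{-176 - 710}\right) = -3 - \left(485 + \sqrt{-886}\right) = -3 - \left(485 + i \sqrt{886}\right) = -488 - i \sqrt{886} \approx -488.0 - 29.766 i$)
$Z^{2} = \left(-488 - i \sqrt{886}\right)^{2}$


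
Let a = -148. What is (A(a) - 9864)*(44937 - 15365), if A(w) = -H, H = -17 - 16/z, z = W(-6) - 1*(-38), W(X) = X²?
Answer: -10773996332/37 ≈ -2.9119e+8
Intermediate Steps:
z = 74 (z = (-6)² - 1*(-38) = 36 + 38 = 74)
H = -637/37 (H = -17 - 16/74 = -17 - 16*1/74 = -17 - 8/37 = -637/37 ≈ -17.216)
A(w) = 637/37 (A(w) = -1*(-637/37) = 637/37)
(A(a) - 9864)*(44937 - 15365) = (637/37 - 9864)*(44937 - 15365) = -364331/37*29572 = -10773996332/37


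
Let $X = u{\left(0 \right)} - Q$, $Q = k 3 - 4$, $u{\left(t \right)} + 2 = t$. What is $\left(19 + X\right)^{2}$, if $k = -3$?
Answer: $900$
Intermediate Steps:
$u{\left(t \right)} = -2 + t$
$Q = -13$ ($Q = \left(-3\right) 3 - 4 = -9 - 4 = -13$)
$X = 11$ ($X = \left(-2 + 0\right) - -13 = -2 + 13 = 11$)
$\left(19 + X\right)^{2} = \left(19 + 11\right)^{2} = 30^{2} = 900$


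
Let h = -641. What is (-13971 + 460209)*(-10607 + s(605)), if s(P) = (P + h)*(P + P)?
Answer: -24171373746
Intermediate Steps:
s(P) = 2*P*(-641 + P) (s(P) = (P - 641)*(P + P) = (-641 + P)*(2*P) = 2*P*(-641 + P))
(-13971 + 460209)*(-10607 + s(605)) = (-13971 + 460209)*(-10607 + 2*605*(-641 + 605)) = 446238*(-10607 + 2*605*(-36)) = 446238*(-10607 - 43560) = 446238*(-54167) = -24171373746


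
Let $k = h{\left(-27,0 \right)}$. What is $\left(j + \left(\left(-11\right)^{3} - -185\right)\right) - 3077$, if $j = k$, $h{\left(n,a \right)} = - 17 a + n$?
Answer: $-4250$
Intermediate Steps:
$h{\left(n,a \right)} = n - 17 a$
$k = -27$ ($k = -27 - 0 = -27 + 0 = -27$)
$j = -27$
$\left(j + \left(\left(-11\right)^{3} - -185\right)\right) - 3077 = \left(-27 + \left(\left(-11\right)^{3} - -185\right)\right) - 3077 = \left(-27 + \left(-1331 + 185\right)\right) - 3077 = \left(-27 - 1146\right) - 3077 = -1173 - 3077 = -4250$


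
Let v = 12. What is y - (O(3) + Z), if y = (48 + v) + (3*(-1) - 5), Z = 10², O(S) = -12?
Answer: -36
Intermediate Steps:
Z = 100
y = 52 (y = (48 + 12) + (3*(-1) - 5) = 60 + (-3 - 5) = 60 - 8 = 52)
y - (O(3) + Z) = 52 - (-12 + 100) = 52 - 1*88 = 52 - 88 = -36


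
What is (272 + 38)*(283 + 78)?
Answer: 111910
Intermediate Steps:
(272 + 38)*(283 + 78) = 310*361 = 111910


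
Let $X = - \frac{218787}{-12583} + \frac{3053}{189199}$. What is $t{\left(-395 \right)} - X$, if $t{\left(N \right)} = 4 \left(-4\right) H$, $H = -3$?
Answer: $\frac{72840471304}{2380691017} \approx 30.596$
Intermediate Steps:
$X = \frac{41432697512}{2380691017}$ ($X = \left(-218787\right) \left(- \frac{1}{12583}\right) + 3053 \cdot \frac{1}{189199} = \frac{218787}{12583} + \frac{3053}{189199} = \frac{41432697512}{2380691017} \approx 17.404$)
$t{\left(N \right)} = 48$ ($t{\left(N \right)} = 4 \left(-4\right) \left(-3\right) = \left(-16\right) \left(-3\right) = 48$)
$t{\left(-395 \right)} - X = 48 - \frac{41432697512}{2380691017} = \frac{72840471304}{2380691017}$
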